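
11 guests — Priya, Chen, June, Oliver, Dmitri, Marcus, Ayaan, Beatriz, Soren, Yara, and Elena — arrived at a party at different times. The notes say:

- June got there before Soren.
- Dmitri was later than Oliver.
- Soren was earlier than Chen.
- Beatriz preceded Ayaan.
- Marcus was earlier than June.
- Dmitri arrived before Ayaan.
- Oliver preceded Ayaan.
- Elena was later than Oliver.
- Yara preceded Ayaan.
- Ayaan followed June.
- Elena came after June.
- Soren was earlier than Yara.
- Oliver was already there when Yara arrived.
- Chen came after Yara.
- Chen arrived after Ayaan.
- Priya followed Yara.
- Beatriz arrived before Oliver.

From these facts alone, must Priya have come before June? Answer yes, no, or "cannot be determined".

no

Tracing the constraints gives June → Soren → Yara → Priya, so June must come before Priya.
That means Priya cannot be before June.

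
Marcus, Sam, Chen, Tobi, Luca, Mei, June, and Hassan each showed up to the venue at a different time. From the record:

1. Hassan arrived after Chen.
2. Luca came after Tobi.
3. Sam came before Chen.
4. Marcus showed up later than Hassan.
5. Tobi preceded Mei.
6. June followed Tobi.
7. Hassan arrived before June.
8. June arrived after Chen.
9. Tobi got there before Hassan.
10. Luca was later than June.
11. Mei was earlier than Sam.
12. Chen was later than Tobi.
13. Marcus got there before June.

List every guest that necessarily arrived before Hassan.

Directly stated before Hassan: Chen and Tobi.
Mei reaches Hassan via Mei → Sam → Chen → Hassan.
Sam reaches Hassan via Sam → Chen → Hassan.
No chain forces Marcus (or any of the others) ahead of Hassan.

Chen, Mei, Sam, Tobi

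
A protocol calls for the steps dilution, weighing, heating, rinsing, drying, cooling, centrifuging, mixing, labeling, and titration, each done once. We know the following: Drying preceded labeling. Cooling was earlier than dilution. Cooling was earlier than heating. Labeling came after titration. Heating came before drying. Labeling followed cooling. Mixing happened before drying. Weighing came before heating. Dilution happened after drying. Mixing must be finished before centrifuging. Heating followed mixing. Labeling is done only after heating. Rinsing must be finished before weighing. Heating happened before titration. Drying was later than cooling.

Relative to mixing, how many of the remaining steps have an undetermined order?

Forced after mixing: centrifuging, dilution, drying, heating, labeling, and titration.
That leaves cooling, rinsing, and weighing with no forced order relative to mixing — 3.

3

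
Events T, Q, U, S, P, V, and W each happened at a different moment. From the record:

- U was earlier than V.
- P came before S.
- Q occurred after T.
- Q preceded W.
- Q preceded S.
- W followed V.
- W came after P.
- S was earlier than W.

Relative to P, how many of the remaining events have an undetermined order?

Forced after P: S and W.
That leaves Q, T, U, and V with no forced order relative to P — 4.

4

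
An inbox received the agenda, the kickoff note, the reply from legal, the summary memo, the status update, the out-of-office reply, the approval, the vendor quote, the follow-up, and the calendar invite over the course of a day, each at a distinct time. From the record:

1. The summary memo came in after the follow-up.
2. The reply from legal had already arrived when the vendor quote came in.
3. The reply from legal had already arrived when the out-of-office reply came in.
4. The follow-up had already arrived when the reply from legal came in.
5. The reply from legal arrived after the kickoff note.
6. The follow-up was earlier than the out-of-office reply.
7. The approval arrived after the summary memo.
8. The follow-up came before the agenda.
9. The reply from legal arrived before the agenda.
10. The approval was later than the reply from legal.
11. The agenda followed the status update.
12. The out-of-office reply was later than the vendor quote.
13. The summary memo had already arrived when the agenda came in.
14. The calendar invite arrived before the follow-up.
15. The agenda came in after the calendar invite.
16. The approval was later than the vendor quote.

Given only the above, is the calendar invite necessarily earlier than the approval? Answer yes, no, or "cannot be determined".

yes

Chain the constraints: the calendar invite → the follow-up → the summary memo → the approval. Each link is directly stated, so the calendar invite comes before the approval.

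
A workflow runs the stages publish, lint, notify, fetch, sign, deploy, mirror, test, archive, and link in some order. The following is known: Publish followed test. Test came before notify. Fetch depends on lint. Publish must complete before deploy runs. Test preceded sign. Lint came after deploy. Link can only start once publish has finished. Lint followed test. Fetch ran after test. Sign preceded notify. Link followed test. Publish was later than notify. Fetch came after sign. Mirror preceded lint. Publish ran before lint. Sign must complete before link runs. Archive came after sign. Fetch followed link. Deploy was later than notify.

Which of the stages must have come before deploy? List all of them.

notify, publish, sign, test

Directly stated before deploy: notify and publish.
Sign reaches deploy via sign → notify → deploy.
Test reaches deploy via test → notify → deploy.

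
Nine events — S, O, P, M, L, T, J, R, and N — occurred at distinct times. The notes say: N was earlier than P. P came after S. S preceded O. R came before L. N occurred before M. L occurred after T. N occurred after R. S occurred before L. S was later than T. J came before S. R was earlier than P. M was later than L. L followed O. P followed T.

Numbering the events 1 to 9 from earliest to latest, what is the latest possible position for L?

L must come before M — 1 event forced after it.
Everything else can be placed before L in some valid order, so L can sit as late as position 9 − 1 = 8.

8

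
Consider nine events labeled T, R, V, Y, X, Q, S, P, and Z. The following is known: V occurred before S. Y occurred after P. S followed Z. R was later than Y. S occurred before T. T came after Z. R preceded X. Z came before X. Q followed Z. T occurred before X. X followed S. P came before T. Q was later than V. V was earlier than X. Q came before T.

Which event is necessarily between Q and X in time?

T

Tracing the constraints gives Q → T → X, so T sits after Q and before X.
No other event is forced both after Q and before X.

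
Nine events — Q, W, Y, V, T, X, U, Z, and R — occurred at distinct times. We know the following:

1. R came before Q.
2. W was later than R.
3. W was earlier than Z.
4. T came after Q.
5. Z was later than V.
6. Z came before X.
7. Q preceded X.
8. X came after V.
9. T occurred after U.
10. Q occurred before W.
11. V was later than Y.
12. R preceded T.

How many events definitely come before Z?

5

Directly stated before Z: V and W.
Q reaches Z via Q → W → Z.
R reaches Z via R → W → Z.
Y reaches Z via Y → V → Z.
No chain forces T (or any of the others) ahead of Z.
That's Q, R, V, W, and Y — 5 in all.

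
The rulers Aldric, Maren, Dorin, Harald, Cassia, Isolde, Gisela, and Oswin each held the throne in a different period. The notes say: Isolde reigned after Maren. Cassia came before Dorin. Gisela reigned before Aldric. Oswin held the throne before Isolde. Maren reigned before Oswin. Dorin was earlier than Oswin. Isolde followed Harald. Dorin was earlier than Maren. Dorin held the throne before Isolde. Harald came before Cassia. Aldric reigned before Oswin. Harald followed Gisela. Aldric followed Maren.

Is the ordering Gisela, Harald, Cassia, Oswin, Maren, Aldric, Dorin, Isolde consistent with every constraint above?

The constraints require Dorin before Maren, but in the proposed sequence Maren appears ahead of Dorin. That one violation is enough.

no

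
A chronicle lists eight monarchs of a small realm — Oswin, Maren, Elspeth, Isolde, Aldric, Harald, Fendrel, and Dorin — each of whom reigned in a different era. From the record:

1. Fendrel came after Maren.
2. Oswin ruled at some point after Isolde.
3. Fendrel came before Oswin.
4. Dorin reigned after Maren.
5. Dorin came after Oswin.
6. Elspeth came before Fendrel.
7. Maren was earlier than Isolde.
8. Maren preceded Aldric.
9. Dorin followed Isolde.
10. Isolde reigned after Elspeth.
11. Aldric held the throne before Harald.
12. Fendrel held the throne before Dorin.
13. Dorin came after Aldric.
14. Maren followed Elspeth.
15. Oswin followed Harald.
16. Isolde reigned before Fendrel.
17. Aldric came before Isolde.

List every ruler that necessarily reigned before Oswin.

Directly stated before Oswin: Fendrel, Harald, and Isolde.
Aldric reaches Oswin via Aldric → Isolde → Oswin.
Elspeth reaches Oswin via Elspeth → Isolde → Oswin.
Maren reaches Oswin via Maren → Fendrel → Oswin.
No chain forces Dorin ahead of Oswin.

Aldric, Elspeth, Fendrel, Harald, Isolde, Maren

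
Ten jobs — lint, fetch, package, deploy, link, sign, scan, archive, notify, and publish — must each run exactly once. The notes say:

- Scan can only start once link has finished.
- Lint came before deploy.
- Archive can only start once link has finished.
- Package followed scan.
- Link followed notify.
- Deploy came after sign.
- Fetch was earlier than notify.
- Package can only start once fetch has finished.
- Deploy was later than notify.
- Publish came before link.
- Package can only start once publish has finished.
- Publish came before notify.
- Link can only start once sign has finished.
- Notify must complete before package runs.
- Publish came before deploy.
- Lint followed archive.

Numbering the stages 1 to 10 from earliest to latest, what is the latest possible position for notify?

Notify must come before archive, deploy, link, lint, package, and scan — 6 stages forced after it.
Everything else can be placed before notify in some valid order, so notify can sit as late as position 10 − 6 = 4.

4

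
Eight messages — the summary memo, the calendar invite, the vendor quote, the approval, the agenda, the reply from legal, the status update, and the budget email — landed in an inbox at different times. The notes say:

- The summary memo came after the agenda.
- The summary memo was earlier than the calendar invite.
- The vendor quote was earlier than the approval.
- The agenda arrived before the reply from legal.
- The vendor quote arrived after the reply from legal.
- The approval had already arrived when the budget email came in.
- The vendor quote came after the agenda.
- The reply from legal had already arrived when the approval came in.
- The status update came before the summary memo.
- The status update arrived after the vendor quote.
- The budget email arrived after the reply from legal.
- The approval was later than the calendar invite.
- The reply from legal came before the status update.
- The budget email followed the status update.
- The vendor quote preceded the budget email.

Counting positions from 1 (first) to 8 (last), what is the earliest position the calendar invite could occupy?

6

The agenda, the reply from legal, the status update, the summary memo, and the vendor quote must all come before the calendar invite — 5 forced predecessors.
Nothing else is forced ahead of the calendar invite, so its earliest slot is position 5 + 1 = 6.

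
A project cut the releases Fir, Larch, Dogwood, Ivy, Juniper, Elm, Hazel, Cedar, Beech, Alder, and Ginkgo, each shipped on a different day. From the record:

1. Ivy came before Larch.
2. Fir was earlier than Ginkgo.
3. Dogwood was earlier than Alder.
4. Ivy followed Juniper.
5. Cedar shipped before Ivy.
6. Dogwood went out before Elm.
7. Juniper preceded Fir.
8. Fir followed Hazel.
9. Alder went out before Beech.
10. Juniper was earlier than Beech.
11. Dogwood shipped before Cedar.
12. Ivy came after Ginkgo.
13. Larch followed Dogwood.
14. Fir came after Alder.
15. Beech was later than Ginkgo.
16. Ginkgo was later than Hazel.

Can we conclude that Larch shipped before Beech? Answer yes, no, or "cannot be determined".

No chain of stated constraints runs from Larch to Beech, and none runs from Beech to Larch either.
So the relative order of Larch and Beech is not fixed by the given facts.

cannot be determined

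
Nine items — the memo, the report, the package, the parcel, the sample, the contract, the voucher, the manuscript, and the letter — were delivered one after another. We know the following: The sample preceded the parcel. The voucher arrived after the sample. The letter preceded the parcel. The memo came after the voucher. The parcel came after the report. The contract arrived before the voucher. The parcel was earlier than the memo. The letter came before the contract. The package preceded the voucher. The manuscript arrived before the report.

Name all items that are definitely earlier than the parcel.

Directly stated before the parcel: the letter, the report, and the sample.
The manuscript reaches the parcel via the manuscript → the report → the parcel.

the letter, the manuscript, the report, the sample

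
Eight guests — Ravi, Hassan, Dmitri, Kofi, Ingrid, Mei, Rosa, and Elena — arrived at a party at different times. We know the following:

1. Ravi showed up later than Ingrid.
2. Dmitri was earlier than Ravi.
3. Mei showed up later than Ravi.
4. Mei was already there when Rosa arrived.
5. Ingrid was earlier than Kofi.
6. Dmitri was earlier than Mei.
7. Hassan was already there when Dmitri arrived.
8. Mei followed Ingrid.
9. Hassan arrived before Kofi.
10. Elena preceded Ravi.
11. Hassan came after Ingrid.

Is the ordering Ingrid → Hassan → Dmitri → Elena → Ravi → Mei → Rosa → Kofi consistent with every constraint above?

Check each stated constraint against the proposed order — e.g. Hassan is ahead of Kofi; Ingrid is ahead of Kofi. Every pair is in the required order; nothing is violated.

yes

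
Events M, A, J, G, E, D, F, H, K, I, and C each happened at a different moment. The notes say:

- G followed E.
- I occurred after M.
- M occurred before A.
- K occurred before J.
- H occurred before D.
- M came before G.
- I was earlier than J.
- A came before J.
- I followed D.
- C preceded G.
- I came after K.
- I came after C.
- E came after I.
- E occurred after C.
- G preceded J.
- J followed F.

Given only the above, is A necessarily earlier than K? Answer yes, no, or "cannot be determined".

cannot be determined

No chain of stated constraints runs from A to K, and none runs from K to A either.
So the relative order of A and K is not fixed by the given facts.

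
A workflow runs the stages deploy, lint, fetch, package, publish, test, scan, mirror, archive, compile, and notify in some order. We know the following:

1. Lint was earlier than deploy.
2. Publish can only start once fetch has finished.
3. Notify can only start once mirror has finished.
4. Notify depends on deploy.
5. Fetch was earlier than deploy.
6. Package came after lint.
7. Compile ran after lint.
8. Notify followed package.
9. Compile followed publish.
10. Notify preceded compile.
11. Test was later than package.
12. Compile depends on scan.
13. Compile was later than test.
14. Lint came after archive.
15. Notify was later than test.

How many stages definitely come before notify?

Directly stated before notify: deploy, mirror, package, and test.
Archive reaches notify via archive → lint → deploy → notify.
Fetch reaches notify via fetch → deploy → notify.
Lint reaches notify via lint → deploy → notify.
That's archive, deploy, fetch, lint, mirror, package, and test — 7 in all.

7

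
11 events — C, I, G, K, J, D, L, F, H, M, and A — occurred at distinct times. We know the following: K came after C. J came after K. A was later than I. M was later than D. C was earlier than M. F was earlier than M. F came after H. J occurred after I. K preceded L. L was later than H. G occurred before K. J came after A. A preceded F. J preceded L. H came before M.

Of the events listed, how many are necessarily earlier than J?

Directly stated before J: A, I, and K.
C reaches J via C → K → J.
G reaches J via G → K → J.
No chain forces L (or any of the others) ahead of J.
That's A, C, G, I, and K — 5 in all.

5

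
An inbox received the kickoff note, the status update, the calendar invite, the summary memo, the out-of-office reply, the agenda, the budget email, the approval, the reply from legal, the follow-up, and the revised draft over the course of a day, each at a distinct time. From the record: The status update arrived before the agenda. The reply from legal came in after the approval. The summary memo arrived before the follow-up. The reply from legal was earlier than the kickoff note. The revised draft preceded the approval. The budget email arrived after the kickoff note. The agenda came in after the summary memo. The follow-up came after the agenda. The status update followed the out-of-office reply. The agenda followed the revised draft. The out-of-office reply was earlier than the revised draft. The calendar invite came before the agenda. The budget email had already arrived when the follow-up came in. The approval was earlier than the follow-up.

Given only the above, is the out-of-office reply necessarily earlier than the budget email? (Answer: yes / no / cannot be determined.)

yes

Chain the constraints: the out-of-office reply → the revised draft → the approval → the reply from legal → the kickoff note → the budget email. Each link is directly stated, so the out-of-office reply comes before the budget email.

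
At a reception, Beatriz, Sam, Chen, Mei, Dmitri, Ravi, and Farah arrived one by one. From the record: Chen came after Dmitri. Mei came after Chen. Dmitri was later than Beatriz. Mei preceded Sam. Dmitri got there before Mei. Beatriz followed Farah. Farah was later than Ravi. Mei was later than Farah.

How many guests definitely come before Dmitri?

Directly stated before Dmitri: Beatriz.
Farah reaches Dmitri via Farah → Beatriz → Dmitri.
Ravi reaches Dmitri via Ravi → Farah → Beatriz → Dmitri.
That's Beatriz, Farah, and Ravi — 3 in all.

3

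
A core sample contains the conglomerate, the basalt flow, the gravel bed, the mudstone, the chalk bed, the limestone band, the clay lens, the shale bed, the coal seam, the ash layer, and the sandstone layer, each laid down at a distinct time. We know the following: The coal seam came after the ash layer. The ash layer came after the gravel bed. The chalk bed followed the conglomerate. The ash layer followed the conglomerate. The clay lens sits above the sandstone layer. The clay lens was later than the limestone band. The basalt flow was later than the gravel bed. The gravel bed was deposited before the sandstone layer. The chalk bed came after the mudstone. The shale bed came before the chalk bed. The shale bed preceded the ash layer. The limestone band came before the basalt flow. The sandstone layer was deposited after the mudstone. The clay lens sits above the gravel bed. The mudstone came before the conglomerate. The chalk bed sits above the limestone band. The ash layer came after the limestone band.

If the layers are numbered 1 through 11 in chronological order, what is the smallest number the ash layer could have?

6

The conglomerate, the gravel bed, the limestone band, the mudstone, and the shale bed must all come before the ash layer — 5 forced predecessors.
Nothing else is forced ahead of the ash layer, so its earliest slot is position 5 + 1 = 6.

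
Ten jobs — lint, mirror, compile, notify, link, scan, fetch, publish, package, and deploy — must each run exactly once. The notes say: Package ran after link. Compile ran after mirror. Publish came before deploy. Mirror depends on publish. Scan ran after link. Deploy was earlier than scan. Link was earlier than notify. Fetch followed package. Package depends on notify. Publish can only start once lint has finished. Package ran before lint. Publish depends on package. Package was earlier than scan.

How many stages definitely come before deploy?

Directly stated before deploy: publish.
Link reaches deploy via link → package → publish → deploy.
Lint reaches deploy via lint → publish → deploy.
Notify reaches deploy via notify → package → publish → deploy.
Likewise package reaches deploy by chaining the stated constraints.
That's link, lint, notify, package, and publish — 5 in all.

5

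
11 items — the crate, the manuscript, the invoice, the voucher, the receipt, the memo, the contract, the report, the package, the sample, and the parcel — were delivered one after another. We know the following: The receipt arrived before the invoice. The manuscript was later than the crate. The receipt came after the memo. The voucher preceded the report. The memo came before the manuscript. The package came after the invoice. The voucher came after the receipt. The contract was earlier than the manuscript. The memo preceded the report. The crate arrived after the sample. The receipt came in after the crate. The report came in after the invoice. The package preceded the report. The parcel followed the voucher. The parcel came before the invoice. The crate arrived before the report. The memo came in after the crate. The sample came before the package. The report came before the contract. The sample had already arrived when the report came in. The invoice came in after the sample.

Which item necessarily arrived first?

the sample

The sample has a chain of constraints placing it before every other item, so the sample must be first.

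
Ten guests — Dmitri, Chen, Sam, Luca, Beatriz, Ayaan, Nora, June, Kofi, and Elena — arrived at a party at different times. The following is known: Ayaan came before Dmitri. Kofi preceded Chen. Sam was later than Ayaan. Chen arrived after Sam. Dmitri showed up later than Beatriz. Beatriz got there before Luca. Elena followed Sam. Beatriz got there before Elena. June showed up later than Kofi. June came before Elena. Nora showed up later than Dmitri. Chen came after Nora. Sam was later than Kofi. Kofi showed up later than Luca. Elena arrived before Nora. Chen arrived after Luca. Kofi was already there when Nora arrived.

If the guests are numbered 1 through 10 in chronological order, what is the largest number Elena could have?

Elena must come before Chen and Nora — 2 guests forced after them.
Everything else can be placed before Elena in some valid order, so Elena can sit as late as position 10 − 2 = 8.

8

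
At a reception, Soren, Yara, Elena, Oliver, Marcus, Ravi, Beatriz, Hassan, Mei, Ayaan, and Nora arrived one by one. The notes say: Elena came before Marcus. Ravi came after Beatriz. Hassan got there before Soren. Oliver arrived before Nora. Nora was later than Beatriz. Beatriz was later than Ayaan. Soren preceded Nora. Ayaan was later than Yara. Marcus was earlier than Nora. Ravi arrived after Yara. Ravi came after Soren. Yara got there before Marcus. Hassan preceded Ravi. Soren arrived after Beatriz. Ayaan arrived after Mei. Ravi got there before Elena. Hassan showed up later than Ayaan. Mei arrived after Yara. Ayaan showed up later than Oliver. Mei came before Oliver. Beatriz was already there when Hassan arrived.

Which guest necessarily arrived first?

Yara has a chain of constraints placing them before every other guest, so Yara must be first.

Yara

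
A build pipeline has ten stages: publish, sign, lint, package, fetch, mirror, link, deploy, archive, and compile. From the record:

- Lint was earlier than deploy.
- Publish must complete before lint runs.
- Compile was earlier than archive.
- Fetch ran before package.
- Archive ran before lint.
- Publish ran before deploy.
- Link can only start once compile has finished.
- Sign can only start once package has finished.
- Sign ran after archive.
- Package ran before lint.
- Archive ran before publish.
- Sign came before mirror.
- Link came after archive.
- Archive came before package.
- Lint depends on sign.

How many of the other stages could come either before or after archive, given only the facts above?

1

Forced before archive: compile; forced after archive: deploy, link, lint, mirror, package, publish, and sign.
That leaves fetch with no forced order relative to archive — 1.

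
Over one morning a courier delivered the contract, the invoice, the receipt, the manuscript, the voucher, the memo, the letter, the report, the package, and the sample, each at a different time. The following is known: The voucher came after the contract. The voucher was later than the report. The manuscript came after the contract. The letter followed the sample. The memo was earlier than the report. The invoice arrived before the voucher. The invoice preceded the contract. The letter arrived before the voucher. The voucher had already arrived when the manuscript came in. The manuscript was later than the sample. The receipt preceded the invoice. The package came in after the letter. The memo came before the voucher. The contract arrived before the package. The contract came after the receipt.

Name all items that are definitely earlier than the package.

the contract, the invoice, the letter, the receipt, the sample

Directly stated before the package: the contract and the letter.
The invoice reaches the package via the invoice → the contract → the package.
The receipt reaches the package via the receipt → the contract → the package.
The sample reaches the package via the sample → the letter → the package.
No chain forces the voucher (or any of the others) ahead of the package.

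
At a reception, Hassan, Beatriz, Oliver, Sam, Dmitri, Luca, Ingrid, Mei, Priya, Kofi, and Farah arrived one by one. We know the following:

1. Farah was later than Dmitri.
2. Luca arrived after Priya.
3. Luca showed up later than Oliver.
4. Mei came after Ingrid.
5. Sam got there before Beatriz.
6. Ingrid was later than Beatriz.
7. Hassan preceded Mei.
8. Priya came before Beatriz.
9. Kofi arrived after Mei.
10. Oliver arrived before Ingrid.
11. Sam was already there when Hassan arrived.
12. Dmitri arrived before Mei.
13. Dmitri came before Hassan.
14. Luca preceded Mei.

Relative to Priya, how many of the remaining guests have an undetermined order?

Forced after Priya: Beatriz, Ingrid, Kofi, Luca, and Mei.
That leaves Dmitri, Farah, Hassan, Oliver, and Sam with no forced order relative to Priya — 5.

5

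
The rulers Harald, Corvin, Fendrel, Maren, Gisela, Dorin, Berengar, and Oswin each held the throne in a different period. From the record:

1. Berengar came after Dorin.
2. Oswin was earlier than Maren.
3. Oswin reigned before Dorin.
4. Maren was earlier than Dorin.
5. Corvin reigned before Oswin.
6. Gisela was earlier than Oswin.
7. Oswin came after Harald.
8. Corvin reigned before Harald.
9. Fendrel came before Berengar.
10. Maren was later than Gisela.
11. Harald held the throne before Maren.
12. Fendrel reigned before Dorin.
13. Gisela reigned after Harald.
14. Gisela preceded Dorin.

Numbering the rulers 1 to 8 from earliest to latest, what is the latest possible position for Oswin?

5

Oswin must come before Berengar, Dorin, and Maren — 3 rulers forced after them.
Everything else can be placed before Oswin in some valid order, so Oswin can sit as late as position 8 − 3 = 5.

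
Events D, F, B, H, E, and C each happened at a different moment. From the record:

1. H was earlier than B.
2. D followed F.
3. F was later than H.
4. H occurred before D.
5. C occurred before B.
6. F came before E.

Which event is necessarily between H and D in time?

Tracing the constraints gives H → F → D, so F sits after H and before D.
No other event is forced both after H and before D.

F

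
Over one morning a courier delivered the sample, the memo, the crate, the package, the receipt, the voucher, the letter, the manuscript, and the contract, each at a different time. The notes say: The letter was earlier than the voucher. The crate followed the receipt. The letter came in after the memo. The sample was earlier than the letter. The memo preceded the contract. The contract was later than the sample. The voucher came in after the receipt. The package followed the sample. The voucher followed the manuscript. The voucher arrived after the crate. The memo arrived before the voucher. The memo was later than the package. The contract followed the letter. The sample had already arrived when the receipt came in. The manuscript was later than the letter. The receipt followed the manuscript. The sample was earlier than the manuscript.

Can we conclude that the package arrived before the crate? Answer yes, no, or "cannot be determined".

Chain the constraints: the package → the memo → the letter → the manuscript → the receipt → the crate. Each link is directly stated, so the package comes before the crate.

yes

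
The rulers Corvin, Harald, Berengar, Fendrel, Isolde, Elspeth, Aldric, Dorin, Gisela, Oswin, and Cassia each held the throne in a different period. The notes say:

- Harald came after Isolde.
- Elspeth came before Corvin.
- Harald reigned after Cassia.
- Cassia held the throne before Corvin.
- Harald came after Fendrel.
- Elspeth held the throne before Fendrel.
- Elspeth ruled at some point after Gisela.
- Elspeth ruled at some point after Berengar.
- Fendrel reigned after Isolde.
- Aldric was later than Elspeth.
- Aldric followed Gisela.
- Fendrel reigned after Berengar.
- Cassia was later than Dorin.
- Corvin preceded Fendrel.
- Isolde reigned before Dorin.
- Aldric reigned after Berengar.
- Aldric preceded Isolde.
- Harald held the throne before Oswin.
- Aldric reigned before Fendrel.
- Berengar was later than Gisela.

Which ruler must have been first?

Gisela has a chain of constraints placing them before every other ruler, so Gisela must be first.

Gisela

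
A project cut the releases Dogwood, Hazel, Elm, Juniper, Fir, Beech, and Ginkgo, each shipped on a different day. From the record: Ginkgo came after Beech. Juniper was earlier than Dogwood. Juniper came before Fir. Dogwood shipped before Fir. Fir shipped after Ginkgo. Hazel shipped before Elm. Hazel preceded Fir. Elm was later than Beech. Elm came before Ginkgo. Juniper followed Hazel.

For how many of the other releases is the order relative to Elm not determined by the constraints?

Forced before Elm: Beech and Hazel; forced after Elm: Fir and Ginkgo.
That leaves Dogwood and Juniper with no forced order relative to Elm — 2.

2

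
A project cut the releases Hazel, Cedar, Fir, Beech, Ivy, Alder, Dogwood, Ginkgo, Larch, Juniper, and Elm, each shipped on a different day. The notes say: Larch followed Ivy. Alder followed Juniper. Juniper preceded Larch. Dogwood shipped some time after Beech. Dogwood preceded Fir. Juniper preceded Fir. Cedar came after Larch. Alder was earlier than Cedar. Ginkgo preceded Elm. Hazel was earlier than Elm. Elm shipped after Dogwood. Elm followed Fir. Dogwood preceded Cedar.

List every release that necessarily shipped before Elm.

Beech, Dogwood, Fir, Ginkgo, Hazel, Juniper

Directly stated before Elm: Dogwood, Fir, Ginkgo, and Hazel.
Beech reaches Elm via Beech → Dogwood → Elm.
Juniper reaches Elm via Juniper → Fir → Elm.
No chain forces Alder (or any of the others) ahead of Elm.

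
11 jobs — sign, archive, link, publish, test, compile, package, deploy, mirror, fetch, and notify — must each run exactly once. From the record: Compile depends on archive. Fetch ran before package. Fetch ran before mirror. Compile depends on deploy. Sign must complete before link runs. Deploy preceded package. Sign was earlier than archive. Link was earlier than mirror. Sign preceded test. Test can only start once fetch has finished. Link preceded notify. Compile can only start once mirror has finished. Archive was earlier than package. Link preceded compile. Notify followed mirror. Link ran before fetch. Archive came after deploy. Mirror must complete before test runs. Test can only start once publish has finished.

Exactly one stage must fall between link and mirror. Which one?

fetch

Tracing the constraints gives link → fetch → mirror, so fetch sits after link and before mirror.
No other stage is forced both after link and before mirror.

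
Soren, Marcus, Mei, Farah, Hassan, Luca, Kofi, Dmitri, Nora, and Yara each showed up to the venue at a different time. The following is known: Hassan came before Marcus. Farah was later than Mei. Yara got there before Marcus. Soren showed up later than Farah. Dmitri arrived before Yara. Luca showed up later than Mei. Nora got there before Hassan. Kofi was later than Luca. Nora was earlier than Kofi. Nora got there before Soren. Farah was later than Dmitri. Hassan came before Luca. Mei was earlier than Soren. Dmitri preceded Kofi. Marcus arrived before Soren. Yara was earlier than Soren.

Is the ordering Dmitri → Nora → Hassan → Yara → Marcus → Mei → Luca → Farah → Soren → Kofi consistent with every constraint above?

yes

Check each stated constraint against the proposed order — e.g. Nora is ahead of Kofi; Dmitri is ahead of Kofi. Every pair is in the required order; nothing is violated.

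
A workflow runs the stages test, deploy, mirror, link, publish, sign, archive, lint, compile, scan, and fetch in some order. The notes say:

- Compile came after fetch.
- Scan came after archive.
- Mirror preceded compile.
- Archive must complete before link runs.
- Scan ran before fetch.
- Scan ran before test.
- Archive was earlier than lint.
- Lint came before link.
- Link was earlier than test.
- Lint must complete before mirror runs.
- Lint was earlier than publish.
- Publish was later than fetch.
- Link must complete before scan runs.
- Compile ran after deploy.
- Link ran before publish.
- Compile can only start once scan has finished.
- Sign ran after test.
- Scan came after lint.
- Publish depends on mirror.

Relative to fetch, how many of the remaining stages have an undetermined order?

Forced before fetch: archive, link, lint, and scan; forced after fetch: compile and publish.
That leaves deploy, mirror, sign, and test with no forced order relative to fetch — 4.

4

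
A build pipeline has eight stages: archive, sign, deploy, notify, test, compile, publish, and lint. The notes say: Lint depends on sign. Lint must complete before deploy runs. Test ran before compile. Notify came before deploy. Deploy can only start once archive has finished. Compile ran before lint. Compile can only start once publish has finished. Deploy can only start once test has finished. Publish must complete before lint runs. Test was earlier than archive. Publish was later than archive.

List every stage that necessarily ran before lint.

Directly stated before lint: compile, publish, and sign.
Archive reaches lint via archive → publish → lint.
Test reaches lint via test → compile → lint.
No chain forces notify (or any of the others) ahead of lint.

archive, compile, publish, sign, test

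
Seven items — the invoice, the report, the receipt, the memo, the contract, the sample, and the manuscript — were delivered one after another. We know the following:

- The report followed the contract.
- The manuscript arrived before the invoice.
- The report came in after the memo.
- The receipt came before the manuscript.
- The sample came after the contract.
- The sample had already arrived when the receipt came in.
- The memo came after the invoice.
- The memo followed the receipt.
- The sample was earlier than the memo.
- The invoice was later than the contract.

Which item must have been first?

The contract has a chain of constraints placing it before every other item, so the contract must be first.

the contract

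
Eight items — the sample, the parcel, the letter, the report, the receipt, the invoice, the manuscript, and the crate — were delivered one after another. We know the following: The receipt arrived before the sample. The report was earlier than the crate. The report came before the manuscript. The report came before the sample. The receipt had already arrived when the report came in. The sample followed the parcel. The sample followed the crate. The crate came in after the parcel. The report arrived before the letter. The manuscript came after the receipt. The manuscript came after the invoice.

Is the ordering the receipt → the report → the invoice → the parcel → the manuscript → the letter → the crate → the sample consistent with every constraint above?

yes

Check each stated constraint against the proposed order — e.g. the report is ahead of the sample; the receipt is ahead of the sample. Every pair is in the required order; nothing is violated.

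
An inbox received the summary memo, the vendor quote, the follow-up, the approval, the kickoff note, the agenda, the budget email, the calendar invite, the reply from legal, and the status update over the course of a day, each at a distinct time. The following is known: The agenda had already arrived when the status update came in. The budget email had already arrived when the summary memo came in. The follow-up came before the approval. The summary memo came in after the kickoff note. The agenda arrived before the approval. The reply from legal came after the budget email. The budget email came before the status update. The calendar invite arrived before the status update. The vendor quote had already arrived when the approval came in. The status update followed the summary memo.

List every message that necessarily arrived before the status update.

Directly stated before the status update: the agenda, the budget email, the calendar invite, and the summary memo.
The kickoff note reaches the status update via the kickoff note → the summary memo → the status update.
No chain forces the vendor quote (or any of the others) ahead of the status update.

the agenda, the budget email, the calendar invite, the kickoff note, the summary memo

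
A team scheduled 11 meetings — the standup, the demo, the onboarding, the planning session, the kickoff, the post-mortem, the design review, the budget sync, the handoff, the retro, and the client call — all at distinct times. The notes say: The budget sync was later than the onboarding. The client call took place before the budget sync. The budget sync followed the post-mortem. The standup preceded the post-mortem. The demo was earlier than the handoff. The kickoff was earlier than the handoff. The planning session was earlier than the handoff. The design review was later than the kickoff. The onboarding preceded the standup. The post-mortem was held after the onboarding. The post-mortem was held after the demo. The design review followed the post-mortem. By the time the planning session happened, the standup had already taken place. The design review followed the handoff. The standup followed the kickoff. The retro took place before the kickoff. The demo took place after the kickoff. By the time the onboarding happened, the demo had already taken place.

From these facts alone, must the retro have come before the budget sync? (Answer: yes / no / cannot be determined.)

Chain the constraints: the retro → the kickoff → the demo → the post-mortem → the budget sync. Each link is directly stated, so the retro comes before the budget sync.

yes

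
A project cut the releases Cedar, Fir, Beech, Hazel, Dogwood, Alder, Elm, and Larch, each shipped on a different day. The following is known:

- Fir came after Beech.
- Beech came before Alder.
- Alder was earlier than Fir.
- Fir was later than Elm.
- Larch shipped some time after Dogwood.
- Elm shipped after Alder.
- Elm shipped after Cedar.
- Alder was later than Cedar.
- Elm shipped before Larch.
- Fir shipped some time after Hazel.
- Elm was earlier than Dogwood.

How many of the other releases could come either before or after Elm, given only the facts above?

Forced before Elm: Alder, Beech, and Cedar; forced after Elm: Dogwood, Fir, and Larch.
That leaves Hazel with no forced order relative to Elm — 1.

1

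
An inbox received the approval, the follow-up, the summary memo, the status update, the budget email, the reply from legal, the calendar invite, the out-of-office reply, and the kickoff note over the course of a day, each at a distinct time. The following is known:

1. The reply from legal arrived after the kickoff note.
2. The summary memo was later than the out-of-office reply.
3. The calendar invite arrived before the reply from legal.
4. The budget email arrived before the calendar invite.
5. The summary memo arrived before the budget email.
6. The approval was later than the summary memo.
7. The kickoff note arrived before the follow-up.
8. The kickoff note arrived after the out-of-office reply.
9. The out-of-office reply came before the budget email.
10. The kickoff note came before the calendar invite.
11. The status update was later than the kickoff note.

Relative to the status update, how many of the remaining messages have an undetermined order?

Forced before the status update: the kickoff note and the out-of-office reply.
That leaves the approval, the budget email, the calendar invite, the follow-up, the reply from legal, and the summary memo with no forced order relative to the status update — 6.

6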